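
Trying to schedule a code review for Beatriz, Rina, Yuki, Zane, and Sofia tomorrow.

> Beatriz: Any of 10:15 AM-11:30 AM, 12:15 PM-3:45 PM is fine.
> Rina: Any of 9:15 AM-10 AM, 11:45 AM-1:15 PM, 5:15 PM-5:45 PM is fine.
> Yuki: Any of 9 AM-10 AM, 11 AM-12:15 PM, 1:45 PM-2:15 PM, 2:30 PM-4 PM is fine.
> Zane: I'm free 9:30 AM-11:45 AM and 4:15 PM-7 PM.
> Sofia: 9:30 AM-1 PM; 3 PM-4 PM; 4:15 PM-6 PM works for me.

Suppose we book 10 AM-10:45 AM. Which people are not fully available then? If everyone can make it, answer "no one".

Beatriz: not fully free for 10:00-10:45. Rina: not fully free for 10:00-10:45. Yuki: not fully free for 10:00-10:45. Zane: free for 10:00-10:45. Sofia: free for 10:00-10:45.

Beatriz, Rina, Yuki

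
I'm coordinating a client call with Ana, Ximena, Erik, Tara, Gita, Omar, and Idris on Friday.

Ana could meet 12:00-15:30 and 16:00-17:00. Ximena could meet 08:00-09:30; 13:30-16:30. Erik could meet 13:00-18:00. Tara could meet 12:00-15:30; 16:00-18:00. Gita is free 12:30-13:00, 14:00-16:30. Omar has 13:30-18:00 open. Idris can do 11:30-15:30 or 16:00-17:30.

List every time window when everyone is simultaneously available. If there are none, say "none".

14:00-15:30, 16:00-16:30

Ana ∩ Ximena: 13:30-15:30, 16:00-16:30.
Ana ∩ Ximena ∩ Erik: 13:30-15:30, 16:00-16:30.
Ana ∩ Ximena ∩ Erik ∩ Tara: 13:30-15:30, 16:00-16:30.
Ana ∩ Ximena ∩ Erik ∩ Tara ∩ Gita: 14:00-15:30, 16:00-16:30.
Ana ∩ Ximena ∩ Erik ∩ Tara ∩ Gita ∩ Omar: 14:00-15:30, 16:00-16:30.
Ana ∩ Ximena ∩ Erik ∩ Tara ∩ Gita ∩ Omar ∩ Idris: 14:00-15:30, 16:00-16:30.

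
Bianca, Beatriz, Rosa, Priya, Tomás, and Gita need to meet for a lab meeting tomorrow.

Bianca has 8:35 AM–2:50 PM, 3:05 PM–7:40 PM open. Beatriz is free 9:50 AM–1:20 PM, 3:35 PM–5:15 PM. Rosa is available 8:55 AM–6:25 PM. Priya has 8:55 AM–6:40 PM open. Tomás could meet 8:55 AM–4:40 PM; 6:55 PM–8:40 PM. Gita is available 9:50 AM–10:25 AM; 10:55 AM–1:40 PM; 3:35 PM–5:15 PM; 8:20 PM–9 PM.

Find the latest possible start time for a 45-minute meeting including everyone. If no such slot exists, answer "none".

15:55

Bianca ∩ Beatriz: 09:50-13:20, 15:35-17:15.
Bianca ∩ Beatriz ∩ Rosa: 09:50-13:20, 15:35-17:15.
Bianca ∩ Beatriz ∩ Rosa ∩ Priya: 09:50-13:20, 15:35-17:15.
Bianca ∩ Beatriz ∩ Rosa ∩ Priya ∩ Tomás: 09:50-13:20, 15:35-16:40.
Bianca ∩ Beatriz ∩ Rosa ∩ Priya ∩ Tomás ∩ Gita: 09:50-10:25, 10:55-13:20, 15:35-16:40.
So the common availability across everyone is 09:50-10:25, 10:55-13:20, 15:35-16:40.
The last common window of at least 45 minutes is 15:35-16:40; a 45-minute meeting can start as late as 15:55 and still end by 16:40.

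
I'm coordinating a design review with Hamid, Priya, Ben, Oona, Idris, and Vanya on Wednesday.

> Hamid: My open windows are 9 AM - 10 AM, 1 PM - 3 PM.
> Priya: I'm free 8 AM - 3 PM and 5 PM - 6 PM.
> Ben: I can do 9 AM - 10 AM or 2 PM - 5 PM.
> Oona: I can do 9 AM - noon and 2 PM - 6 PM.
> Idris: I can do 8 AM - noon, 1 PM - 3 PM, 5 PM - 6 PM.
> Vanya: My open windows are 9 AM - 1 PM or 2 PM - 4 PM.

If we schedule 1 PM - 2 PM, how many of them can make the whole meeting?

Hamid, Priya, and Idris can make the full 13:00-14:00 slot — that's 3.

3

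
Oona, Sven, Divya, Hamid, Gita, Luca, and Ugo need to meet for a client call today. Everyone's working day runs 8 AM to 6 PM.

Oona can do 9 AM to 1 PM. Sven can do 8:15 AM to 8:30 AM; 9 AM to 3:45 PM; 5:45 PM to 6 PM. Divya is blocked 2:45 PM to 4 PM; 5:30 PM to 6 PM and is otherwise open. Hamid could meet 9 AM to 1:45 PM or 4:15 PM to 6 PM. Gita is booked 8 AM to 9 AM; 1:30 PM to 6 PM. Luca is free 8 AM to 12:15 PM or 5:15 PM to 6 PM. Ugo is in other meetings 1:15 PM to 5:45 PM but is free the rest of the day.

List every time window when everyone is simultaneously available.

09:00-12:15

Oona free: 09:00-13:00.
Sven free: 08:15-08:30, 09:00-15:45, 17:45-18:00.
Divya free: 08:00-14:45, 16:00-17:30 (invert busy blocks within the working day).
Hamid free: 09:00-13:45, 16:15-18:00.
Gita free: 09:00-13:30 (invert busy blocks within the working day).
Luca free: 08:00-12:15, 17:15-18:00.
Ugo free: 08:00-13:15, 17:45-18:00 (invert busy blocks within the working day).
Oona ∩ Sven: 09:00-13:00.
Oona ∩ Sven ∩ Divya: 09:00-13:00.
Oona ∩ Sven ∩ Divya ∩ Hamid: 09:00-13:00.
Oona ∩ Sven ∩ Divya ∩ Hamid ∩ Gita: 09:00-13:00.
Oona ∩ Sven ∩ Divya ∩ Hamid ∩ Gita ∩ Luca: 09:00-12:15.
Oona ∩ Sven ∩ Divya ∩ Hamid ∩ Gita ∩ Luca ∩ Ugo: 09:00-12:15.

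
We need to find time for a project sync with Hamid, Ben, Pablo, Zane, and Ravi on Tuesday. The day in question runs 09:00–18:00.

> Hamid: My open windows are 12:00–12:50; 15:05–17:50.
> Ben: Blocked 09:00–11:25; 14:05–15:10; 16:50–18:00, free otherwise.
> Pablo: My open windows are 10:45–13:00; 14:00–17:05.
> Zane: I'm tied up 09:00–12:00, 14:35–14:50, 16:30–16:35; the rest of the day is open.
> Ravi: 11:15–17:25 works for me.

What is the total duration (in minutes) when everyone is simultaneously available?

145

Hamid free: 12:00-12:50, 15:05-17:50.
Ben free: 11:25-14:05, 15:10-16:50 (invert busy blocks within the working day).
Pablo free: 10:45-13:00, 14:00-17:05.
Zane free: 12:00-14:35, 14:50-16:30, 16:35-18:00 (invert busy blocks within the working day).
Ravi free: 11:15-17:25.
Hamid ∩ Ben: 12:00-12:50, 15:10-16:50.
Hamid ∩ Ben ∩ Pablo: 12:00-12:50, 15:10-16:50.
Hamid ∩ Ben ∩ Pablo ∩ Zane: 12:00-12:50, 15:10-16:30, 16:35-16:50.
Hamid ∩ Ben ∩ Pablo ∩ Zane ∩ Ravi: 12:00-12:50, 15:10-16:30, 16:35-16:50.
Summing the common windows: 50 + 80 + 15 = 145 minutes.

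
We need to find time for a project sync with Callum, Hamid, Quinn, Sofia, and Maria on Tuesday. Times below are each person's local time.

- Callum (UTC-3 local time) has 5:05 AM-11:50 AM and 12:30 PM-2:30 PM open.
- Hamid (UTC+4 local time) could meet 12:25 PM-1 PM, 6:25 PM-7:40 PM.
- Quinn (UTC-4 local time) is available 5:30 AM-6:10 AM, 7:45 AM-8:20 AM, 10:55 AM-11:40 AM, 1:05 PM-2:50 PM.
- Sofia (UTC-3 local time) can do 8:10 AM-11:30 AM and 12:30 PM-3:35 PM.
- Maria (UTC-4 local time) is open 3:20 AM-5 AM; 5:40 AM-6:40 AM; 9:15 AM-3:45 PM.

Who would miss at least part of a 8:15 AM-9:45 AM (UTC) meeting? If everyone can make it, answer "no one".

Callum in UTC: 08:05-14:50, 15:30-17:30 (add 3h to convert from UTC-3).
Hamid in UTC: 08:25-09:00, 14:25-15:40 (subtract 4h to convert from UTC+4).
Quinn in UTC: 09:30-10:10, 11:45-12:20, 14:55-15:40, 17:05-18:50 (add 4h to convert from UTC-4).
Sofia in UTC: 11:10-14:30, 15:30-18:35 (add 3h to convert from UTC-3).
Maria in UTC: 07:20-09:00, 09:40-10:40, 13:15-19:45 (add 4h to convert from UTC-4).
Callum: free for 08:15-09:45. Hamid: not fully free for 08:15-09:45. Quinn: not fully free for 08:15-09:45. Sofia: not fully free for 08:15-09:45. Maria: not fully free for 08:15-09:45.

Hamid, Maria, Quinn, Sofia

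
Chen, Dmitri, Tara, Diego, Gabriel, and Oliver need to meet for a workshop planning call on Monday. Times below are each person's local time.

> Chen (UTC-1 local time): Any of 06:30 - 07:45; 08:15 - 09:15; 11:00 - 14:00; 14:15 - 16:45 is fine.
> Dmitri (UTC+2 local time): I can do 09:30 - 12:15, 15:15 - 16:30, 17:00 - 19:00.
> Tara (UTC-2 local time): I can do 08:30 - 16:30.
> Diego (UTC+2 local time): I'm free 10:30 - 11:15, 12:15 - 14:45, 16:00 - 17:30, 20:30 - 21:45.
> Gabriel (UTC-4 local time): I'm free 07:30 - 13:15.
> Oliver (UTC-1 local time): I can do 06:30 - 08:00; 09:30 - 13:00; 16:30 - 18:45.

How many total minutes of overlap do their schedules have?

Chen in UTC: 07:30-08:45, 09:15-10:15, 12:00-15:00, 15:15-17:45 (add 1h to convert from UTC-1).
Dmitri in UTC: 07:30-10:15, 13:15-14:30, 15:00-17:00 (subtract 2h to convert from UTC+2).
Tara in UTC: 10:30-18:30 (add 2h to convert from UTC-2).
Diego in UTC: 08:30-09:15, 10:15-12:45, 14:00-15:30, 18:30-19:45 (subtract 2h to convert from UTC+2).
Gabriel in UTC: 11:30-17:15 (add 4h to convert from UTC-4).
Oliver in UTC: 07:30-09:00, 10:30-14:00, 17:30-19:45 (add 1h to convert from UTC-1).
Chen ∩ Dmitri: 07:30-08:45, 09:15-10:15, 13:15-14:30, 15:15-17:00.
Chen ∩ Dmitri ∩ Tara: 13:15-14:30, 15:15-17:00.
Chen ∩ Dmitri ∩ Tara ∩ Diego: 14:00-14:30, 15:15-15:30.
Chen ∩ Dmitri ∩ Tara ∩ Diego ∩ Gabriel: 14:00-14:30, 15:15-15:30.
Chen ∩ Dmitri ∩ Tara ∩ Diego ∩ Gabriel ∩ Oliver: ∅.
There is no time when everyone is free.
There is no common window, so the total is 0 minutes.

0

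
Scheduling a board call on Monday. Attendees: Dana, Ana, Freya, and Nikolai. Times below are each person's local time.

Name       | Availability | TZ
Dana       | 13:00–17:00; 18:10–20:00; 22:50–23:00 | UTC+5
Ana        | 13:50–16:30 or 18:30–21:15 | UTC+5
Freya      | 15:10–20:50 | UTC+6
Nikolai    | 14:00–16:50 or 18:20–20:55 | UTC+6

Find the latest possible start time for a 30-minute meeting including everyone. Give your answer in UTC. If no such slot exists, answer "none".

14:20

Dana in UTC: 08:00-12:00, 13:10-15:00, 17:50-18:00 (subtract 5h to convert from UTC+5).
Ana in UTC: 08:50-11:30, 13:30-16:15 (subtract 5h to convert from UTC+5).
Freya in UTC: 09:10-14:50 (subtract 6h to convert from UTC+6).
Nikolai in UTC: 08:00-10:50, 12:20-14:55 (subtract 6h to convert from UTC+6).
Dana ∩ Ana: 08:50-11:30, 13:30-15:00.
Dana ∩ Ana ∩ Freya: 09:10-11:30, 13:30-14:50.
Dana ∩ Ana ∩ Freya ∩ Nikolai: 09:10-10:50, 13:30-14:50.
The last common window of at least 30 minutes is 13:30-14:50; a 30-minute meeting can start as late as 14:20 and still end by 14:50.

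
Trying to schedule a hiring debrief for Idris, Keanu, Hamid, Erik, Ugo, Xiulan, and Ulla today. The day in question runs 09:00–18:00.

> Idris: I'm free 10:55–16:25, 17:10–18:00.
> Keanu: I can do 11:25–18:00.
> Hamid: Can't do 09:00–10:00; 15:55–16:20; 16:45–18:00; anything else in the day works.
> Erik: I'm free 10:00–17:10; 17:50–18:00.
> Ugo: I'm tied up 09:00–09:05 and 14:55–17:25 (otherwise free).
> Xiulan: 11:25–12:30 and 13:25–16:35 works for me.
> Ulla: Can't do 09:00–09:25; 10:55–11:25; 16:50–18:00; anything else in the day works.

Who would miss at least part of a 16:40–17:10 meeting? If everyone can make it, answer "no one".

Hamid, Idris, Ugo, Ulla, Xiulan

Idris free: 10:55-16:25, 17:10-18:00.
Keanu free: 11:25-18:00.
Hamid free: 10:00-15:55, 16:20-16:45 (invert busy blocks within the working day).
Erik free: 10:00-17:10, 17:50-18:00.
Ugo free: 09:05-14:55, 17:25-18:00 (invert busy blocks within the working day).
Xiulan free: 11:25-12:30, 13:25-16:35.
Ulla free: 09:25-10:55, 11:25-16:50 (invert busy blocks within the working day).
Idris: not fully free for 16:40-17:10. Keanu: free for 16:40-17:10. Hamid: not fully free for 16:40-17:10. Erik: free for 16:40-17:10. Ugo: not fully free for 16:40-17:10. Xiulan: not fully free for 16:40-17:10. Ulla: not fully free for 16:40-17:10.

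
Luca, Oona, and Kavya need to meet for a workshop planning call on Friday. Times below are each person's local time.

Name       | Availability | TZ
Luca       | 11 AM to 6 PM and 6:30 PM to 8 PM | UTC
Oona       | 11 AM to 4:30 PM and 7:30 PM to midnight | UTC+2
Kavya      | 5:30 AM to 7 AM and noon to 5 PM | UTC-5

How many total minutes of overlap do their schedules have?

Luca in UTC: 11:00-18:00, 18:30-20:00.
Oona in UTC: 09:00-14:30, 17:30-22:00 (subtract 2h to convert from UTC+2).
Kavya in UTC: 10:30-12:00, 17:00-22:00 (add 5h to convert from UTC-5).
Luca ∩ Oona: 11:00-14:30, 17:30-18:00, 18:30-20:00.
Luca ∩ Oona ∩ Kavya: 11:00-12:00, 17:30-18:00, 18:30-20:00.
Summing the common windows: 60 + 30 + 90 = 180 minutes.

180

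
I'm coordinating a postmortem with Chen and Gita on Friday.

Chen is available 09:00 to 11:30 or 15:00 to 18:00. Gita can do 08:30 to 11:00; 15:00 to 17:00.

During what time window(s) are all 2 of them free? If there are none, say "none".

Chen ∩ Gita: 09:00-11:00, 15:00-17:00.
Those are the intersection windows.

09:00-11:00, 15:00-17:00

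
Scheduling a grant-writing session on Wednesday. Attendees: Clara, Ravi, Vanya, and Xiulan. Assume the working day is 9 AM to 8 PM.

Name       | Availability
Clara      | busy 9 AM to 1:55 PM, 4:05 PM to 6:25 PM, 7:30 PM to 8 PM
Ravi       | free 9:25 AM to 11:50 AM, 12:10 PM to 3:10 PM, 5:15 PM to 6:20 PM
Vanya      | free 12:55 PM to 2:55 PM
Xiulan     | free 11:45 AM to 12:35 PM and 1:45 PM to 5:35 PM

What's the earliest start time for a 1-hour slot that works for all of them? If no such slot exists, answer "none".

Clara free: 13:55-16:05, 18:25-19:30 (invert busy blocks within the working day).
Ravi free: 09:25-11:50, 12:10-15:10, 17:15-18:20.
Vanya free: 12:55-14:55.
Xiulan free: 11:45-12:35, 13:45-17:35.
Clara ∩ Ravi: 13:55-15:10.
Clara ∩ Ravi ∩ Vanya: 13:55-14:55.
Clara ∩ Ravi ∩ Vanya ∩ Xiulan: 13:55-14:55.
The first common window of at least 60 minutes is 13:55-14:55, so the earliest start is 13:55.

13:55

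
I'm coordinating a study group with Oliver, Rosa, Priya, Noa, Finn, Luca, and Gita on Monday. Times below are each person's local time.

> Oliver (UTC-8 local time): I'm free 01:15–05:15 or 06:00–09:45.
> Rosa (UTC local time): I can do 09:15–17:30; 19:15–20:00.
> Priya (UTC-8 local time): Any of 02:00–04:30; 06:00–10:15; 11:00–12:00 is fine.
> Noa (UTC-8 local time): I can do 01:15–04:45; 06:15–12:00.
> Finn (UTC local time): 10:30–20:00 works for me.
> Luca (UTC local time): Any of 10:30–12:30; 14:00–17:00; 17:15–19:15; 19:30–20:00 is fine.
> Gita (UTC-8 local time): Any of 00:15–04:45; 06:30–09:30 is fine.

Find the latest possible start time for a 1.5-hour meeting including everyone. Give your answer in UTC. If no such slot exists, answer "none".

15:30

Oliver in UTC: 09:15-13:15, 14:00-17:45 (add 8h to convert from UTC-8).
Rosa in UTC: 09:15-17:30, 19:15-20:00.
Priya in UTC: 10:00-12:30, 14:00-18:15, 19:00-20:00 (add 8h to convert from UTC-8).
Noa in UTC: 09:15-12:45, 14:15-20:00 (add 8h to convert from UTC-8).
Finn in UTC: 10:30-20:00.
Luca in UTC: 10:30-12:30, 14:00-17:00, 17:15-19:15, 19:30-20:00.
Gita in UTC: 08:15-12:45, 14:30-17:30 (add 8h to convert from UTC-8).
Oliver ∩ Rosa: 09:15-13:15, 14:00-17:30.
Oliver ∩ Rosa ∩ Priya: 10:00-12:30, 14:00-17:30.
Oliver ∩ Rosa ∩ Priya ∩ Noa: 10:00-12:30, 14:15-17:30.
Oliver ∩ Rosa ∩ Priya ∩ Noa ∩ Finn: 10:30-12:30, 14:15-17:30.
Oliver ∩ Rosa ∩ Priya ∩ Noa ∩ Finn ∩ Luca: 10:30-12:30, 14:15-17:00, 17:15-17:30.
Oliver ∩ Rosa ∩ Priya ∩ Noa ∩ Finn ∩ Luca ∩ Gita: 10:30-12:30, 14:30-17:00, 17:15-17:30.
Those are the intersection windows.
The last common window of at least 90 minutes is 14:30-17:00; a 90-minute meeting can start as late as 15:30 and still end by 17:00.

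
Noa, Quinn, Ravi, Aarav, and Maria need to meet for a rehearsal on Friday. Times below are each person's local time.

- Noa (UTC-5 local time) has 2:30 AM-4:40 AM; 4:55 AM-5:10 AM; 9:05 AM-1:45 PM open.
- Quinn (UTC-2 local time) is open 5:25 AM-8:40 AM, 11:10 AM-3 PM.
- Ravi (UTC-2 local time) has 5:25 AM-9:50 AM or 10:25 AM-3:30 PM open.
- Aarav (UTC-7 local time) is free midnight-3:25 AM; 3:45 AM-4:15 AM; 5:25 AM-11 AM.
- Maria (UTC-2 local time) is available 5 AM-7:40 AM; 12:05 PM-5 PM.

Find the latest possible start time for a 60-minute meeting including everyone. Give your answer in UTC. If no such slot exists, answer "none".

Noa in UTC: 07:30-09:40, 09:55-10:10, 14:05-18:45 (add 5h to convert from UTC-5).
Quinn in UTC: 07:25-10:40, 13:10-17:00 (add 2h to convert from UTC-2).
Ravi in UTC: 07:25-11:50, 12:25-17:30 (add 2h to convert from UTC-2).
Aarav in UTC: 07:00-10:25, 10:45-11:15, 12:25-18:00 (add 7h to convert from UTC-7).
Maria in UTC: 07:00-09:40, 14:05-19:00 (add 2h to convert from UTC-2).
Noa ∩ Quinn: 07:30-09:40, 09:55-10:10, 14:05-17:00.
Noa ∩ Quinn ∩ Ravi: 07:30-09:40, 09:55-10:10, 14:05-17:00.
Noa ∩ Quinn ∩ Ravi ∩ Aarav: 07:30-09:40, 09:55-10:10, 14:05-17:00.
Noa ∩ Quinn ∩ Ravi ∩ Aarav ∩ Maria: 07:30-09:40, 14:05-17:00.
So the common availability across everyone is 07:30-09:40, 14:05-17:00.
The last common window of at least 60 minutes is 14:05-17:00; a 60-minute meeting can start as late as 16:00 and still end by 17:00.

16:00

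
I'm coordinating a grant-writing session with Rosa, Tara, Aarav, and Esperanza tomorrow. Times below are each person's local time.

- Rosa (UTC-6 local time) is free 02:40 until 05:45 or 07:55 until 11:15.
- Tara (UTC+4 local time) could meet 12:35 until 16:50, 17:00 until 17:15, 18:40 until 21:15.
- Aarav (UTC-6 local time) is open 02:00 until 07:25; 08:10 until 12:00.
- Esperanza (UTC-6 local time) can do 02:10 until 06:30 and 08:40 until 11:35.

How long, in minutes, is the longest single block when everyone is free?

Rosa in UTC: 08:40-11:45, 13:55-17:15 (add 6h to convert from UTC-6).
Tara in UTC: 08:35-12:50, 13:00-13:15, 14:40-17:15 (subtract 4h to convert from UTC+4).
Aarav in UTC: 08:00-13:25, 14:10-18:00 (add 6h to convert from UTC-6).
Esperanza in UTC: 08:10-12:30, 14:40-17:35 (add 6h to convert from UTC-6).
Rosa ∩ Tara: 08:40-11:45, 14:40-17:15.
Rosa ∩ Tara ∩ Aarav: 08:40-11:45, 14:40-17:15.
Rosa ∩ Tara ∩ Aarav ∩ Esperanza: 08:40-11:45, 14:40-17:15.
The longest is 08:40-11:45 at 185 minutes.

185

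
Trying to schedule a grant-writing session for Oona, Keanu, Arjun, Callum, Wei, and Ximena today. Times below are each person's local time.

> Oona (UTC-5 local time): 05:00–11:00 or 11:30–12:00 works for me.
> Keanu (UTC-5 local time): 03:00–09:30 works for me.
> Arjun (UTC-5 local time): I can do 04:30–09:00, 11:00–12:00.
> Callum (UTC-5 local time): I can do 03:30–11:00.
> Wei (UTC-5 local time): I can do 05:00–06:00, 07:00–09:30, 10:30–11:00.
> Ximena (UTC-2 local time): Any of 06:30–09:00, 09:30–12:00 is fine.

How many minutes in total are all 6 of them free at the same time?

Oona in UTC: 10:00-16:00, 16:30-17:00 (add 5h to convert from UTC-5).
Keanu in UTC: 08:00-14:30 (add 5h to convert from UTC-5).
Arjun in UTC: 09:30-14:00, 16:00-17:00 (add 5h to convert from UTC-5).
Callum in UTC: 08:30-16:00 (add 5h to convert from UTC-5).
Wei in UTC: 10:00-11:00, 12:00-14:30, 15:30-16:00 (add 5h to convert from UTC-5).
Ximena in UTC: 08:30-11:00, 11:30-14:00 (add 2h to convert from UTC-2).
Oona ∩ Keanu: 10:00-14:30.
Oona ∩ Keanu ∩ Arjun: 10:00-14:00.
Oona ∩ Keanu ∩ Arjun ∩ Callum: 10:00-14:00.
Oona ∩ Keanu ∩ Arjun ∩ Callum ∩ Wei: 10:00-11:00, 12:00-14:00.
Oona ∩ Keanu ∩ Arjun ∩ Callum ∩ Wei ∩ Ximena: 10:00-11:00, 12:00-14:00.
Summing the common windows: 60 + 120 = 180 minutes.

180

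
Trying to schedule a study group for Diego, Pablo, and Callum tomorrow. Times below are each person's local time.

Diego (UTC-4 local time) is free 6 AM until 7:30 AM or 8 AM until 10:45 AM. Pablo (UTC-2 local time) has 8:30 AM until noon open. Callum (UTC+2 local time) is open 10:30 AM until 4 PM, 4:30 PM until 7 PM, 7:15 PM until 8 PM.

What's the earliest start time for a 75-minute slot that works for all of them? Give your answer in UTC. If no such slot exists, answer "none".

Diego in UTC: 10:00-11:30, 12:00-14:45 (add 4h to convert from UTC-4).
Pablo in UTC: 10:30-14:00 (add 2h to convert from UTC-2).
Callum in UTC: 08:30-14:00, 14:30-17:00, 17:15-18:00 (subtract 2h to convert from UTC+2).
Diego ∩ Pablo: 10:30-11:30, 12:00-14:00.
Diego ∩ Pablo ∩ Callum: 10:30-11:30, 12:00-14:00.
The first common window of at least 75 minutes is 12:00-14:00, so the earliest start is 12:00.

12:00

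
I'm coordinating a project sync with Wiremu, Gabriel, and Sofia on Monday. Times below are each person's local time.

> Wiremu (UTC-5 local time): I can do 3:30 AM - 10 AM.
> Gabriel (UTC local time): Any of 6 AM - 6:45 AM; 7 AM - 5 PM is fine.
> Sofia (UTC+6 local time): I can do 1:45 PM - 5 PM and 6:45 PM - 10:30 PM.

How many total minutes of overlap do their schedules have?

Wiremu in UTC: 08:30-15:00 (add 5h to convert from UTC-5).
Gabriel in UTC: 06:00-06:45, 07:00-17:00.
Sofia in UTC: 07:45-11:00, 12:45-16:30 (subtract 6h to convert from UTC+6).
Wiremu ∩ Gabriel: 08:30-15:00.
Wiremu ∩ Gabriel ∩ Sofia: 08:30-11:00, 12:45-15:00.
Summing the common windows: 150 + 135 = 285 minutes.

285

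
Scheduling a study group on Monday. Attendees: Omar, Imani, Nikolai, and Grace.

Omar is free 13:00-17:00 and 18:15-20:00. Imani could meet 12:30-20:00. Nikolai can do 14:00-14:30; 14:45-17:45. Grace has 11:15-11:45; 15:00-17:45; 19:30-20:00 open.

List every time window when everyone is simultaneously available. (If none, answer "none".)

Omar ∩ Imani: 13:00-17:00, 18:15-20:00.
Omar ∩ Imani ∩ Nikolai: 14:00-14:30, 14:45-17:00.
Omar ∩ Imani ∩ Nikolai ∩ Grace: 15:00-17:00.

15:00-17:00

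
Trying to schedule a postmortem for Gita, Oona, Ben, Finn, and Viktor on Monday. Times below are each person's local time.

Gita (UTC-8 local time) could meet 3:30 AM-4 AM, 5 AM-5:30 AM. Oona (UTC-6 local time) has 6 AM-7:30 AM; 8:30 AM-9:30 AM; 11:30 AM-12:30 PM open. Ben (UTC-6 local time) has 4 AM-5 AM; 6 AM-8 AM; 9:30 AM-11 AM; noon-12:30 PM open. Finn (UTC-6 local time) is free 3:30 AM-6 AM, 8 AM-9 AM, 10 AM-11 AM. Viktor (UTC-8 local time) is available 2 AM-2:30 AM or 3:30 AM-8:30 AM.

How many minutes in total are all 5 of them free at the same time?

0

Gita in UTC: 11:30-12:00, 13:00-13:30 (add 8h to convert from UTC-8).
Oona in UTC: 12:00-13:30, 14:30-15:30, 17:30-18:30 (add 6h to convert from UTC-6).
Ben in UTC: 10:00-11:00, 12:00-14:00, 15:30-17:00, 18:00-18:30 (add 6h to convert from UTC-6).
Finn in UTC: 09:30-12:00, 14:00-15:00, 16:00-17:00 (add 6h to convert from UTC-6).
Viktor in UTC: 10:00-10:30, 11:30-16:30 (add 8h to convert from UTC-8).
Gita ∩ Oona: 13:00-13:30.
Gita ∩ Oona ∩ Ben: 13:00-13:30.
Gita ∩ Oona ∩ Ben ∩ Finn: ∅.
Gita ∩ Oona ∩ Ben ∩ Finn ∩ Viktor: ∅.
There is no time when everyone is free.
There is no common window, so the total is 0 minutes.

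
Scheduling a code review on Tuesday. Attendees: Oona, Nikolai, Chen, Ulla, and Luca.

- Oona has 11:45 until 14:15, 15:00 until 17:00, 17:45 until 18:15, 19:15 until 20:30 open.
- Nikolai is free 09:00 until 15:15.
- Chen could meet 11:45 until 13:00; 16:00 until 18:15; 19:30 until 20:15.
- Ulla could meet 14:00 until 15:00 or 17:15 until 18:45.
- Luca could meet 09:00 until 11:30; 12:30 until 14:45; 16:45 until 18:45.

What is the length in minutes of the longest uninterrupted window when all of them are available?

Oona ∩ Nikolai: 11:45-14:15, 15:00-15:15.
Oona ∩ Nikolai ∩ Chen: 11:45-13:00.
Oona ∩ Nikolai ∩ Chen ∩ Ulla: ∅.
Oona ∩ Nikolai ∩ Chen ∩ Ulla ∩ Luca: ∅.
There is no time when everyone is free.
No common window exists, so the longest block is 0 minutes.

0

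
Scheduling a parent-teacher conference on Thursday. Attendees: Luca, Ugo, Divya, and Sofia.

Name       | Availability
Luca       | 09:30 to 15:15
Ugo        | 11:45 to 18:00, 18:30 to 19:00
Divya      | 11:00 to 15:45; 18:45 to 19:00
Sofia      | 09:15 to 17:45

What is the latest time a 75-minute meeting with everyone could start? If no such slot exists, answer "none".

Luca ∩ Ugo: 11:45-15:15.
Luca ∩ Ugo ∩ Divya: 11:45-15:15.
Luca ∩ Ugo ∩ Divya ∩ Sofia: 11:45-15:15.
The last common window of at least 75 minutes is 11:45-15:15; a 75-minute meeting can start as late as 14:00 and still end by 15:15.

14:00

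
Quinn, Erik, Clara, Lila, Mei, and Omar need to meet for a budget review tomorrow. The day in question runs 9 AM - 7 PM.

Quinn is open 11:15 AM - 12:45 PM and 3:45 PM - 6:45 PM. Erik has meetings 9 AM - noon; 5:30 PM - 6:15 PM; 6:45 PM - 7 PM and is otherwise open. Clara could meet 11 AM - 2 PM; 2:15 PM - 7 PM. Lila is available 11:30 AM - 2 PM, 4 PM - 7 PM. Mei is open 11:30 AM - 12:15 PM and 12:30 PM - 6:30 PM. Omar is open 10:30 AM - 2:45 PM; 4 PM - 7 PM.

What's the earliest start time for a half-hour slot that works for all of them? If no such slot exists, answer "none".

16:00

Quinn free: 11:15-12:45, 15:45-18:45.
Erik free: 12:00-17:30, 18:15-18:45 (invert busy blocks within the working day).
Clara free: 11:00-14:00, 14:15-19:00.
Lila free: 11:30-14:00, 16:00-19:00.
Mei free: 11:30-12:15, 12:30-18:30.
Omar free: 10:30-14:45, 16:00-19:00.
Quinn ∩ Erik: 12:00-12:45, 15:45-17:30, 18:15-18:45.
Quinn ∩ Erik ∩ Clara: 12:00-12:45, 15:45-17:30, 18:15-18:45.
Quinn ∩ Erik ∩ Clara ∩ Lila: 12:00-12:45, 16:00-17:30, 18:15-18:45.
Quinn ∩ Erik ∩ Clara ∩ Lila ∩ Mei: 12:00-12:15, 12:30-12:45, 16:00-17:30, 18:15-18:30.
Quinn ∩ Erik ∩ Clara ∩ Lila ∩ Mei ∩ Omar: 12:00-12:15, 12:30-12:45, 16:00-17:30, 18:15-18:30.
So the common availability across everyone is 12:00-12:15, 12:30-12:45, 16:00-17:30, 18:15-18:30.
The first common window of at least 30 minutes is 16:00-17:30, so the earliest start is 16:00.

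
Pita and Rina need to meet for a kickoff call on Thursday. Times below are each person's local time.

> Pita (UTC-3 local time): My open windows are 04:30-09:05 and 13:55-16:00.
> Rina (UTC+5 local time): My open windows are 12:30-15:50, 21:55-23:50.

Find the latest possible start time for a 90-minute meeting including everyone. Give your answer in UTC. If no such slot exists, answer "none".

17:20

Pita in UTC: 07:30-12:05, 16:55-19:00 (add 3h to convert from UTC-3).
Rina in UTC: 07:30-10:50, 16:55-18:50 (subtract 5h to convert from UTC+5).
Pita ∩ Rina: 07:30-10:50, 16:55-18:50.
So the common availability across everyone is 07:30-10:50, 16:55-18:50.
The last common window of at least 90 minutes is 16:55-18:50; a 90-minute meeting can start as late as 17:20 and still end by 18:50.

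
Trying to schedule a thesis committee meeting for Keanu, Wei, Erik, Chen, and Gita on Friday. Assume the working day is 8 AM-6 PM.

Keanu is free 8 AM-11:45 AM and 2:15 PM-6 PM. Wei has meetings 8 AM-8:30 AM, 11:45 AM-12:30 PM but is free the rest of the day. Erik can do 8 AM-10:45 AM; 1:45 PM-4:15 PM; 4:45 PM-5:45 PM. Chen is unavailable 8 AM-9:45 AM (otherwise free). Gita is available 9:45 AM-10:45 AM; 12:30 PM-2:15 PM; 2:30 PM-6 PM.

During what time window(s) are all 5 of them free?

09:45-10:45, 14:30-16:15, 16:45-17:45

Keanu free: 08:00-11:45, 14:15-18:00.
Wei free: 08:30-11:45, 12:30-18:00 (invert busy blocks within the working day).
Erik free: 08:00-10:45, 13:45-16:15, 16:45-17:45.
Chen free: 09:45-18:00 (invert busy blocks within the working day).
Gita free: 09:45-10:45, 12:30-14:15, 14:30-18:00.
Keanu ∩ Wei: 08:30-11:45, 14:15-18:00.
Keanu ∩ Wei ∩ Erik: 08:30-10:45, 14:15-16:15, 16:45-17:45.
Keanu ∩ Wei ∩ Erik ∩ Chen: 09:45-10:45, 14:15-16:15, 16:45-17:45.
Keanu ∩ Wei ∩ Erik ∩ Chen ∩ Gita: 09:45-10:45, 14:30-16:15, 16:45-17:45.
So the common availability across everyone is 09:45-10:45, 14:30-16:15, 16:45-17:45.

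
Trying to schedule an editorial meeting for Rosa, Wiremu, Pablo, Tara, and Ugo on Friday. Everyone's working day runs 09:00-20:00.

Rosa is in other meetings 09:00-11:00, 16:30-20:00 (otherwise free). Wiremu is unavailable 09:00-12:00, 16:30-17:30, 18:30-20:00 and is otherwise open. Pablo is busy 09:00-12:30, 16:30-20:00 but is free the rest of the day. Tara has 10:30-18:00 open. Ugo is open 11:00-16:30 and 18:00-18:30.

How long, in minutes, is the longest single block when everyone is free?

Rosa free: 11:00-16:30 (invert busy blocks within the working day).
Wiremu free: 12:00-16:30, 17:30-18:30 (invert busy blocks within the working day).
Pablo free: 12:30-16:30 (invert busy blocks within the working day).
Tara free: 10:30-18:00.
Ugo free: 11:00-16:30, 18:00-18:30.
Rosa ∩ Wiremu: 12:00-16:30.
Rosa ∩ Wiremu ∩ Pablo: 12:30-16:30.
Rosa ∩ Wiremu ∩ Pablo ∩ Tara: 12:30-16:30.
Rosa ∩ Wiremu ∩ Pablo ∩ Tara ∩ Ugo: 12:30-16:30.
The longest is 12:30-16:30 at 240 minutes.

240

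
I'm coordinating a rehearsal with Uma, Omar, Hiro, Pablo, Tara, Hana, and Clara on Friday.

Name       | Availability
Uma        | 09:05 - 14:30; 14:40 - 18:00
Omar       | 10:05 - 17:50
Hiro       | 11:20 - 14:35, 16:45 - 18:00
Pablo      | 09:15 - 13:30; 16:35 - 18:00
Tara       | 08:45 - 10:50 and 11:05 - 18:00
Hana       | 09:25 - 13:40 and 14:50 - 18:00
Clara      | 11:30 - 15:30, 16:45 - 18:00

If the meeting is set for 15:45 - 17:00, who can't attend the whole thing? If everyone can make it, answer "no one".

Clara, Hiro, Pablo

Uma: free for 15:45-17:00. Omar: free for 15:45-17:00. Hiro: not fully free for 15:45-17:00. Pablo: not fully free for 15:45-17:00. Tara: free for 15:45-17:00. Hana: free for 15:45-17:00. Clara: not fully free for 15:45-17:00.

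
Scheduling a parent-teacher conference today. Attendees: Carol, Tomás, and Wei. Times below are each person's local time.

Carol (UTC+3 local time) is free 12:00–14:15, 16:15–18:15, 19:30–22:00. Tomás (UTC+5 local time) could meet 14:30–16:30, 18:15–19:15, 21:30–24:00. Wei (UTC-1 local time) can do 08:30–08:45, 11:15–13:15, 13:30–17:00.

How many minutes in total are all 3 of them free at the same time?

165

Carol in UTC: 09:00-11:15, 13:15-15:15, 16:30-19:00 (subtract 3h to convert from UTC+3).
Tomás in UTC: 09:30-11:30, 13:15-14:15, 16:30-19:00 (subtract 5h to convert from UTC+5).
Wei in UTC: 09:30-09:45, 12:15-14:15, 14:30-18:00 (add 1h to convert from UTC-1).
Carol ∩ Tomás: 09:30-11:15, 13:15-14:15, 16:30-19:00.
Carol ∩ Tomás ∩ Wei: 09:30-09:45, 13:15-14:15, 16:30-18:00.
So the common availability across everyone is 09:30-09:45, 13:15-14:15, 16:30-18:00.
Summing the common windows: 15 + 60 + 90 = 165 minutes.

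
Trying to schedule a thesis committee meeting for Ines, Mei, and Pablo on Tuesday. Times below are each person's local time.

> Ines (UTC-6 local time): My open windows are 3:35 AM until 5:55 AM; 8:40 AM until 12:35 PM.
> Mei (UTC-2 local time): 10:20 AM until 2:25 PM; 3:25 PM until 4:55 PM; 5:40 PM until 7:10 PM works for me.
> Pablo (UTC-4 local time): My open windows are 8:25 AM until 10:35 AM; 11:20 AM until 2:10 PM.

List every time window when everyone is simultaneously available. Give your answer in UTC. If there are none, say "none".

15:20-16:25, 17:25-18:10

Ines in UTC: 09:35-11:55, 14:40-18:35 (add 6h to convert from UTC-6).
Mei in UTC: 12:20-16:25, 17:25-18:55, 19:40-21:10 (add 2h to convert from UTC-2).
Pablo in UTC: 12:25-14:35, 15:20-18:10 (add 4h to convert from UTC-4).
Ines ∩ Mei: 14:40-16:25, 17:25-18:35.
Ines ∩ Mei ∩ Pablo: 15:20-16:25, 17:25-18:10.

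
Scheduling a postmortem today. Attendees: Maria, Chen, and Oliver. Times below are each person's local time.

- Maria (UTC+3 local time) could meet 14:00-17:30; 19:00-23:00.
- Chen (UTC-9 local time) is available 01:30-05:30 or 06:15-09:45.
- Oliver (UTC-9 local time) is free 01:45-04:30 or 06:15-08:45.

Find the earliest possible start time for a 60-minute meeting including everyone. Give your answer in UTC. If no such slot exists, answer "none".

11:00

Maria in UTC: 11:00-14:30, 16:00-20:00 (subtract 3h to convert from UTC+3).
Chen in UTC: 10:30-14:30, 15:15-18:45 (add 9h to convert from UTC-9).
Oliver in UTC: 10:45-13:30, 15:15-17:45 (add 9h to convert from UTC-9).
Maria ∩ Chen: 11:00-14:30, 16:00-18:45.
Maria ∩ Chen ∩ Oliver: 11:00-13:30, 16:00-17:45.
The first common window of at least 60 minutes is 11:00-13:30, so the earliest start is 11:00.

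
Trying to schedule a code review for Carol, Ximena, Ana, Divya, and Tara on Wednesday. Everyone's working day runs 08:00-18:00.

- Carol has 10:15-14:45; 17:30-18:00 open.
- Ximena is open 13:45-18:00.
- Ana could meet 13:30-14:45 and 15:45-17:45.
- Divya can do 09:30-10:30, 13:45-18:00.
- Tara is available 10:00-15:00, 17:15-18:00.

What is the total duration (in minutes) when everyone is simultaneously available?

75

Carol ∩ Ximena: 13:45-14:45, 17:30-18:00.
Carol ∩ Ximena ∩ Ana: 13:45-14:45, 17:30-17:45.
Carol ∩ Ximena ∩ Ana ∩ Divya: 13:45-14:45, 17:30-17:45.
Carol ∩ Ximena ∩ Ana ∩ Divya ∩ Tara: 13:45-14:45, 17:30-17:45.
Summing the common windows: 60 + 15 = 75 minutes.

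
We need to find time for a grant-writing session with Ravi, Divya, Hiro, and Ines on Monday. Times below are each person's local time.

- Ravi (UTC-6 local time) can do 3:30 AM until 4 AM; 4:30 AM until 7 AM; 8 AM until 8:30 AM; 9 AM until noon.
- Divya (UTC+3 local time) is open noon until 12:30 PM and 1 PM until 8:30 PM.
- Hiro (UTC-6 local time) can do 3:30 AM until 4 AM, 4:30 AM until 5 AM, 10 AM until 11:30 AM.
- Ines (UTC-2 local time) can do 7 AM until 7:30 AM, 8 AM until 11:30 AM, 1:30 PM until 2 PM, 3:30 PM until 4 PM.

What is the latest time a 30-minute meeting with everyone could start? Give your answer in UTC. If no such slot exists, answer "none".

10:30

Ravi in UTC: 09:30-10:00, 10:30-13:00, 14:00-14:30, 15:00-18:00 (add 6h to convert from UTC-6).
Divya in UTC: 09:00-09:30, 10:00-17:30 (subtract 3h to convert from UTC+3).
Hiro in UTC: 09:30-10:00, 10:30-11:00, 16:00-17:30 (add 6h to convert from UTC-6).
Ines in UTC: 09:00-09:30, 10:00-13:30, 15:30-16:00, 17:30-18:00 (add 2h to convert from UTC-2).
Ravi ∩ Divya: 10:30-13:00, 14:00-14:30, 15:00-17:30.
Ravi ∩ Divya ∩ Hiro: 10:30-11:00, 16:00-17:30.
Ravi ∩ Divya ∩ Hiro ∩ Ines: 10:30-11:00.
The last common window of at least 30 minutes is 10:30-11:00; a 30-minute meeting can start as late as 10:30 and still end by 11:00.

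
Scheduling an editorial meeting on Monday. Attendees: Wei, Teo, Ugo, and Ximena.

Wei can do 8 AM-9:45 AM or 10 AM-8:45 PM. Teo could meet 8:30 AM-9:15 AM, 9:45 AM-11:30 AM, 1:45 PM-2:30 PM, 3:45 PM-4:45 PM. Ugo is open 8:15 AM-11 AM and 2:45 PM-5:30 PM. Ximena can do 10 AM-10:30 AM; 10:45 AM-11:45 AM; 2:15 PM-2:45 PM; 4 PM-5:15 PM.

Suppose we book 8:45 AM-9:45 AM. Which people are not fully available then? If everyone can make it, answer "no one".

Teo, Ximena

Wei: free for 08:45-09:45. Teo: not fully free for 08:45-09:45. Ugo: free for 08:45-09:45. Ximena: not fully free for 08:45-09:45.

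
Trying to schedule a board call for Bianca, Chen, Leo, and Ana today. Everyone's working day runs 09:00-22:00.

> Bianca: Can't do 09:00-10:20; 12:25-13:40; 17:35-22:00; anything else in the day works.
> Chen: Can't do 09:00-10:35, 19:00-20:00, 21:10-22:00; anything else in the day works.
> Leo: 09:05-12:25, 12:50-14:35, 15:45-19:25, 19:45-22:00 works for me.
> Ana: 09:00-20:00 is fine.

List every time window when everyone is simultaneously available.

10:35-12:25, 13:40-14:35, 15:45-17:35

Bianca free: 10:20-12:25, 13:40-17:35 (invert busy blocks within the working day).
Chen free: 10:35-19:00, 20:00-21:10 (invert busy blocks within the working day).
Leo free: 09:05-12:25, 12:50-14:35, 15:45-19:25, 19:45-22:00.
Ana free: 09:00-20:00.
Bianca ∩ Chen: 10:35-12:25, 13:40-17:35.
Bianca ∩ Chen ∩ Leo: 10:35-12:25, 13:40-14:35, 15:45-17:35.
Bianca ∩ Chen ∩ Leo ∩ Ana: 10:35-12:25, 13:40-14:35, 15:45-17:35.
Those are the intersection windows.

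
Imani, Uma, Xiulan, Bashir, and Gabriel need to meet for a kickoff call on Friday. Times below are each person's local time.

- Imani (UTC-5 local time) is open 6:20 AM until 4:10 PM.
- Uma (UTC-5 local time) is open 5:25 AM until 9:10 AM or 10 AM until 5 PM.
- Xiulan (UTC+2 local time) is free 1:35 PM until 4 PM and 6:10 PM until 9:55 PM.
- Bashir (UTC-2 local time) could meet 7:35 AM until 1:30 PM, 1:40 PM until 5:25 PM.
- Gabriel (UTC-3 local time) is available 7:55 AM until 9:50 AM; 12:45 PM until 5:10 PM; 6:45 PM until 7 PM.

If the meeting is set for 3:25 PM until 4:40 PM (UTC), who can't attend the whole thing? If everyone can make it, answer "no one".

Bashir, Gabriel, Xiulan

Imani in UTC: 11:20-21:10 (add 5h to convert from UTC-5).
Uma in UTC: 10:25-14:10, 15:00-22:00 (add 5h to convert from UTC-5).
Xiulan in UTC: 11:35-14:00, 16:10-19:55 (subtract 2h to convert from UTC+2).
Bashir in UTC: 09:35-15:30, 15:40-19:25 (add 2h to convert from UTC-2).
Gabriel in UTC: 10:55-12:50, 15:45-20:10, 21:45-22:00 (add 3h to convert from UTC-3).
Imani: free for 15:25-16:40. Uma: free for 15:25-16:40. Xiulan: not fully free for 15:25-16:40. Bashir: not fully free for 15:25-16:40. Gabriel: not fully free for 15:25-16:40.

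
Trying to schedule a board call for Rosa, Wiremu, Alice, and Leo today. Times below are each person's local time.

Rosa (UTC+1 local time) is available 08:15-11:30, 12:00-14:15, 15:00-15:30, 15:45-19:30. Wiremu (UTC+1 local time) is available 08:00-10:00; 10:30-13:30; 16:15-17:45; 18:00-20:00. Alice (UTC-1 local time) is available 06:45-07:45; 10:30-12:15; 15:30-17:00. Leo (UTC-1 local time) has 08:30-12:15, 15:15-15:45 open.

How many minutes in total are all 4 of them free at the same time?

75

Rosa in UTC: 07:15-10:30, 11:00-13:15, 14:00-14:30, 14:45-18:30 (subtract 1h to convert from UTC+1).
Wiremu in UTC: 07:00-09:00, 09:30-12:30, 15:15-16:45, 17:00-19:00 (subtract 1h to convert from UTC+1).
Alice in UTC: 07:45-08:45, 11:30-13:15, 16:30-18:00 (add 1h to convert from UTC-1).
Leo in UTC: 09:30-13:15, 16:15-16:45 (add 1h to convert from UTC-1).
Rosa ∩ Wiremu: 07:15-09:00, 09:30-10:30, 11:00-12:30, 15:15-16:45, 17:00-18:30.
Rosa ∩ Wiremu ∩ Alice: 07:45-08:45, 11:30-12:30, 16:30-16:45, 17:00-18:00.
Rosa ∩ Wiremu ∩ Alice ∩ Leo: 11:30-12:30, 16:30-16:45.
So the common availability across everyone is 11:30-12:30, 16:30-16:45.
Summing the common windows: 60 + 15 = 75 minutes.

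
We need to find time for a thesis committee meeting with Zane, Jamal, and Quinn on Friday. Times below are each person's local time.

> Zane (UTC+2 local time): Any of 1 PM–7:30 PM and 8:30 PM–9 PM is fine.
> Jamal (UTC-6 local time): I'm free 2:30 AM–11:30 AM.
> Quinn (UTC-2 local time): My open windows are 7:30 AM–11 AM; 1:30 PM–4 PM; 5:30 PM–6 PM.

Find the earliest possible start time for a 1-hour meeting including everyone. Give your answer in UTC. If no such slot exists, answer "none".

11:00

Zane in UTC: 11:00-17:30, 18:30-19:00 (subtract 2h to convert from UTC+2).
Jamal in UTC: 08:30-17:30 (add 6h to convert from UTC-6).
Quinn in UTC: 09:30-13:00, 15:30-18:00, 19:30-20:00 (add 2h to convert from UTC-2).
Zane ∩ Jamal: 11:00-17:30.
Zane ∩ Jamal ∩ Quinn: 11:00-13:00, 15:30-17:30.
So the common availability across everyone is 11:00-13:00, 15:30-17:30.
The first common window of at least 60 minutes is 11:00-13:00, so the earliest start is 11:00.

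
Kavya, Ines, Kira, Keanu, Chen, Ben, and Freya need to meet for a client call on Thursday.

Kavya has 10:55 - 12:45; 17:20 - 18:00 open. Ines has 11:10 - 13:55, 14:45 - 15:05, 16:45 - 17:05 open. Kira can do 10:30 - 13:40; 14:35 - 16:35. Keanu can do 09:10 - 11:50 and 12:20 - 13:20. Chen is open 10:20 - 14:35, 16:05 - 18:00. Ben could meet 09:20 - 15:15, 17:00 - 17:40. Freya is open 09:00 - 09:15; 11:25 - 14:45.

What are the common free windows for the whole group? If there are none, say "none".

11:25-11:50, 12:20-12:45

Kavya ∩ Ines: 11:10-12:45.
Kavya ∩ Ines ∩ Kira: 11:10-12:45.
Kavya ∩ Ines ∩ Kira ∩ Keanu: 11:10-11:50, 12:20-12:45.
Kavya ∩ Ines ∩ Kira ∩ Keanu ∩ Chen: 11:10-11:50, 12:20-12:45.
Kavya ∩ Ines ∩ Kira ∩ Keanu ∩ Chen ∩ Ben: 11:10-11:50, 12:20-12:45.
Kavya ∩ Ines ∩ Kira ∩ Keanu ∩ Chen ∩ Ben ∩ Freya: 11:25-11:50, 12:20-12:45.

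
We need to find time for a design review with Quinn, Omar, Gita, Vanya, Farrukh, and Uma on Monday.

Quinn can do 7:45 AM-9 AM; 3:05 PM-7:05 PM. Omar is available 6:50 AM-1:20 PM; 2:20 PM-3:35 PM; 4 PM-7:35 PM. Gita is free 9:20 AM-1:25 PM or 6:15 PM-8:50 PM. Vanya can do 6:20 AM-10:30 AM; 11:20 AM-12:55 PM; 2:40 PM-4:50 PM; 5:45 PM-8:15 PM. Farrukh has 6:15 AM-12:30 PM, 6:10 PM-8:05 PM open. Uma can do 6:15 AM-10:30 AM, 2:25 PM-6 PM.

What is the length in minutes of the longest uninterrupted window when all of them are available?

Quinn ∩ Omar: 07:45-09:00, 15:05-15:35, 16:00-19:05.
Quinn ∩ Omar ∩ Gita: 18:15-19:05.
Quinn ∩ Omar ∩ Gita ∩ Vanya: 18:15-19:05.
Quinn ∩ Omar ∩ Gita ∩ Vanya ∩ Farrukh: 18:15-19:05.
Quinn ∩ Omar ∩ Gita ∩ Vanya ∩ Farrukh ∩ Uma: ∅.
There is no time when everyone is free.
No common window exists, so the longest block is 0 minutes.

0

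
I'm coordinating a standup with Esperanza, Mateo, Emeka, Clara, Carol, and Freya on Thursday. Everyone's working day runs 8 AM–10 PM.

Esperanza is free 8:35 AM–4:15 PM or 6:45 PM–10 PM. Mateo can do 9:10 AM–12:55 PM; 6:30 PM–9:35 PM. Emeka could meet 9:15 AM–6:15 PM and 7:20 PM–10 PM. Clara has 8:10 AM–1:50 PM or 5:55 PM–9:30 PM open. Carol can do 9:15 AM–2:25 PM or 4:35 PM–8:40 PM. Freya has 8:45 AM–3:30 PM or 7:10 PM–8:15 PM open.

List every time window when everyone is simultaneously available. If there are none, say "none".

Esperanza ∩ Mateo: 09:10-12:55, 18:45-21:35.
Esperanza ∩ Mateo ∩ Emeka: 09:15-12:55, 19:20-21:35.
Esperanza ∩ Mateo ∩ Emeka ∩ Clara: 09:15-12:55, 19:20-21:30.
Esperanza ∩ Mateo ∩ Emeka ∩ Clara ∩ Carol: 09:15-12:55, 19:20-20:40.
Esperanza ∩ Mateo ∩ Emeka ∩ Clara ∩ Carol ∩ Freya: 09:15-12:55, 19:20-20:15.

09:15-12:55, 19:20-20:15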